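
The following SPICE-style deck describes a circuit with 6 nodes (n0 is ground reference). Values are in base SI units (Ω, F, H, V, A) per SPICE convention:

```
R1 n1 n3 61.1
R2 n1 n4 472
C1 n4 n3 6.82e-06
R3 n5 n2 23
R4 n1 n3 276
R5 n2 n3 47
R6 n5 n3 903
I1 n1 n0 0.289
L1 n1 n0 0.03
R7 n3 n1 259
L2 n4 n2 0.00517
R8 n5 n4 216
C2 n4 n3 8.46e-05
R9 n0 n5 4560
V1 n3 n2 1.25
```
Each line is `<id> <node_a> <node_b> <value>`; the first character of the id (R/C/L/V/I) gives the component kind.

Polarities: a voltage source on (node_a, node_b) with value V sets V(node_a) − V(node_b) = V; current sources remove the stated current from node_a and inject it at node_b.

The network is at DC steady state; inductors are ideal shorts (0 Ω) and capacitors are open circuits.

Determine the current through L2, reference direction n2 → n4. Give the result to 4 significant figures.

Element admittances at DC:
  Y(R1) = 0.01637 S between n1,n3
  Y(R2) = 0.002119 S between n1,n4
  Y(C1) = 0.000 S between n4,n3
  Y(R3) = 0.04348 S between n5,n2
  Y(R4) = 0.003623 S between n1,n3
  Y(R5) = 0.02128 S between n2,n3
  Y(R6) = 0.001107 S between n5,n3
  I1: injects 0.289 A into n0 (from n1)
  L1: short n1↔n0 (DC inductor)
  Y(R7) = 0.003861 S between n3,n1
  L2: short n4↔n2 (DC inductor)
  Y(R8) = 0.004630 S between n5,n4
  Y(C2) = 0.000 S between n4,n3
  Y(R9) = 0.0002193 S between n0,n5
  V1: constraint V(n3)−V(n2) = 1.25
Assemble and solve the 8×8 MNA system:
  V(n1)=0.000  V(n2)=-1.139  V(n3)=0.1113  V(n4)=-1.139  V(n5)=-1.106
  i(L1)=-0.2888  i(L2)=0.002565  i(V1)=-0.03060

-0.002565 A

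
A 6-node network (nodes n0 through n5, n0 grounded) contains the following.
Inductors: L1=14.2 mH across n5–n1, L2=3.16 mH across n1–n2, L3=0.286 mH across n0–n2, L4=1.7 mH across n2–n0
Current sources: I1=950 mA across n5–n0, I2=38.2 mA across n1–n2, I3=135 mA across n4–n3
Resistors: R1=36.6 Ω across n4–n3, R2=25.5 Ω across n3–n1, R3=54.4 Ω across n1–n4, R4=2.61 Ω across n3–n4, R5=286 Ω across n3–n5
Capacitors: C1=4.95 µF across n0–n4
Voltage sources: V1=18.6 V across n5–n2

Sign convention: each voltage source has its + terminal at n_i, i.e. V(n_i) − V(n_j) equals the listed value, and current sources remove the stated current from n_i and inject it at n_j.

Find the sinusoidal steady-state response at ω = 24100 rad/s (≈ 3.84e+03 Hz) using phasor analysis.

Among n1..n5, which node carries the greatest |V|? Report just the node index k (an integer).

5

Element admittances at ω=24100 rad/s:
  Y(L1) = 0.000-0.002922j S between n5,n1
  I1: injects 0.95 A into n0 (from n5)
  Y(R1) = 0.02732+0.000j S between n4,n3
  Y(R2) = 0.03922+0.000j S between n3,n1
  I2: injects 0.0382 A into n2 (from n1)
  Y(L2) = 0.000-0.01313j S between n1,n2
  I3: injects 0.135 A into n3 (from n4)
  Y(L3) = 0.000-0.1451j S between n0,n2
  Y(R3) = 0.01838+0.000j S between n1,n4
  Y(C1) = 0.000+0.1193j S between n0,n4
  Y(R4) = 0.3831+0.000j S between n3,n4
  Y(L4) = 0.000-0.02441j S between n2,n0
  Y(R5) = 0.003497+0.000j S between n3,n5
  V1: constraint V(n5)−V(n2) = 18.6
Assemble and solve the 6×6 MNA system:
  V(n1)=-2.471-1.255j  V(n2)=-0.6108-5.372j  V(n3)=-0.5631+0.1493j  V(n4)=-0.8678+0.3305j  V(n5)=17.99-5.372j
  i(V1)=-1.003+0.07909j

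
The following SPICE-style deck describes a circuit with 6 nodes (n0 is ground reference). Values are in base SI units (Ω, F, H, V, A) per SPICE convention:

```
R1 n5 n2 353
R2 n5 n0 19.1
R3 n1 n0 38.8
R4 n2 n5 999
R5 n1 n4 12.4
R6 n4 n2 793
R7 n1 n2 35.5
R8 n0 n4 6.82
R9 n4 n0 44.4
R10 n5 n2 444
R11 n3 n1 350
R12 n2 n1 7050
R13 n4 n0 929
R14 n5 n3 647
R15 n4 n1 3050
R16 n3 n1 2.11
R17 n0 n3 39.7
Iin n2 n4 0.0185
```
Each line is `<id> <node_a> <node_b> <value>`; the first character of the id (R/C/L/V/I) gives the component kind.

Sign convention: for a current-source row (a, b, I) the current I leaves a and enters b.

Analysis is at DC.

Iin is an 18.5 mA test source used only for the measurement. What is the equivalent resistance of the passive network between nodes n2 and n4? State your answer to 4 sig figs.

Element admittances at DC:
  Y(R1) = 0.002833 S between n5,n2
  Y(R2) = 0.05236 S between n5,n0
  Y(R3) = 0.02577 S between n1,n0
  Y(R4) = 0.001001 S between n2,n5
  Y(R5) = 0.08065 S between n1,n4
  Y(R6) = 0.001261 S between n4,n2
  Y(R7) = 0.02817 S between n1,n2
  Y(R8) = 0.1466 S between n0,n4
  Y(R9) = 0.02252 S between n4,n0
  Y(R10) = 0.002252 S between n5,n2
  Y(R11) = 0.002857 S between n3,n1
  Y(R12) = 0.0001418 S between n2,n1
  Y(R13) = 0.001076 S between n4,n0
  Y(R14) = 0.001546 S between n5,n3
  Y(R15) = 0.0003279 S between n4,n1
  Y(R16) = 0.4739 S between n3,n1
  Y(R17) = 0.02519 S between n0,n3
  Iin: injects 0.0185 A into n4 (from n2)
Assemble and solve the 5×5 MNA system:
  V(n1)=-0.08348  V(n2)=-0.5942  V(n3)=-0.07924  V(n4)=0.04353  V(n5)=-0.06233

R_eq = 34.47 Ω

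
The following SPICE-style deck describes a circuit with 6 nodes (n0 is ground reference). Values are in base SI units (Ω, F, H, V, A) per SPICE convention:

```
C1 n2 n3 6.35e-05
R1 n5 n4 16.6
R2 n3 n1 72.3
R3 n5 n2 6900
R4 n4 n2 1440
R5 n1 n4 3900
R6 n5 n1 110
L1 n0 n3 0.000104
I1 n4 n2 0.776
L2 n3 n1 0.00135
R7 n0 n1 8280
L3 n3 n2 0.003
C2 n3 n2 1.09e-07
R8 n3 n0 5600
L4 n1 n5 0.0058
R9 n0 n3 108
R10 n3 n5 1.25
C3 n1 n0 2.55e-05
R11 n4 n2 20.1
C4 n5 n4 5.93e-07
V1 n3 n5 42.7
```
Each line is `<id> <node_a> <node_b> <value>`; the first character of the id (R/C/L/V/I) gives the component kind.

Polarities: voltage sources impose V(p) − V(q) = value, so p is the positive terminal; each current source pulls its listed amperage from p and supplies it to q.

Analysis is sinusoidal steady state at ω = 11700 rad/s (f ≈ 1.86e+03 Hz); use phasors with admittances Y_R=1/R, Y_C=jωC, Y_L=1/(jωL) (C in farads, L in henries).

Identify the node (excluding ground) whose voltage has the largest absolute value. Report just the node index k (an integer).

Apply KCL at each of the 5 non-ground nodes and solve the resulting linear system.
Node n1: branches {R2, R5, R6, L2, R7, L4, C3} → V_1 = 2.423+1.740j
Node n2: branches {C1, R3, R4, I1, L3, C2, R11} → V_2 = 0.7917+1.670j
Node n3: branches {C1, R2, L1, L2, L3, C2, R8, R9, R10, V1} → V_3 = 0.8870+0.6212j
Node n4: branches {R1, R4, R5, I1, R11, C4} → V_4 = -29.35+0.3214j
Node n5: branches {R1, R3, R6, L4, R10, C4, V1} → V_5 = -41.81+0.6212j
Source currents: i(V1)=-35.34+0.5731j

5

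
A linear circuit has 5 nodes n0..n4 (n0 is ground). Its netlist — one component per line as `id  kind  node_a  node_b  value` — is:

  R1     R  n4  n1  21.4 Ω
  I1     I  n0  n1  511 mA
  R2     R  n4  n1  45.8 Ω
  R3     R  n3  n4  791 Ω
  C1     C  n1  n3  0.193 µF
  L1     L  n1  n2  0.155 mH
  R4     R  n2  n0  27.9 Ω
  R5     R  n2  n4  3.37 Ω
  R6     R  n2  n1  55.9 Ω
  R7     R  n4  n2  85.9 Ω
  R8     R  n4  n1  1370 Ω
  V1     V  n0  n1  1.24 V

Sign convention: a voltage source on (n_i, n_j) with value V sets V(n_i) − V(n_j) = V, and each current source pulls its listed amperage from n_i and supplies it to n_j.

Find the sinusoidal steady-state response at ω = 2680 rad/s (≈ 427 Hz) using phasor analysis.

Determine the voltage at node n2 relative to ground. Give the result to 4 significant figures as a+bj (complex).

-1.239+0.01843j V

Apply KCL at each of the 4 non-ground nodes and solve the resulting linear system.
Node n1: branches {R1, I1, R2, C1, L1, R6, R8, V1} → V_1 = -1.240+0.000j
Node n2: branches {L1, R4, R5, R6, R7} → V_2 = -1.239+0.01843j
Node n3: branches {R3, C1} → V_3 = -1.234+0.01263j
Node n4: branches {R1, R2, R3, R5, R7, R8} → V_4 = -1.239+0.01504j
Source currents: i(V1)=-0.5554+0.0006604j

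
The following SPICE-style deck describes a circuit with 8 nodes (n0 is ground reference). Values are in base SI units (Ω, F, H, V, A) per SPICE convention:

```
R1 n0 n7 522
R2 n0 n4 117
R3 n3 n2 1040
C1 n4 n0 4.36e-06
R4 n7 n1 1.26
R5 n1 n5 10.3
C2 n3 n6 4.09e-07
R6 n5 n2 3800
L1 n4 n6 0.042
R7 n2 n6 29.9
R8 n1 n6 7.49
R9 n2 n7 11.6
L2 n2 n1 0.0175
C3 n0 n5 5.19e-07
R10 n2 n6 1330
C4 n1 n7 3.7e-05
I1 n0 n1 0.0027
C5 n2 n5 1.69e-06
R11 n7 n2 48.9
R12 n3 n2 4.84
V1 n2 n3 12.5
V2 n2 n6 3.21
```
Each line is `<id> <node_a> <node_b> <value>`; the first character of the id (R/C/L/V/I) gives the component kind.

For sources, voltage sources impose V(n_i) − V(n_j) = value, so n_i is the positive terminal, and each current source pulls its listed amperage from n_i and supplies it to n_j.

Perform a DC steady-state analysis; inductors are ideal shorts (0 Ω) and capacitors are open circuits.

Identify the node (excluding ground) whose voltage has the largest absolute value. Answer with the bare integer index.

Apply KCL at each of the 7 non-ground nodes and solve the resulting linear system.
Node n1: branches {R4, R5, R8, L2, C4, I1} → V_1 = 2.881
Node n2: branches {R3, R6, R7, R9, L2, R10, C5, R11, R12, V1, V2} → V_2 = 2.881
Node n3: branches {R3, C2, R12, V1} → V_3 = -9.619
Node n4: branches {R2, C1, L1} → V_4 = -0.3286
Node n5: branches {R5, R6, C3, C5} → V_5 = 2.881
Node n6: branches {C2, L1, R7, R8, R10, V2} → V_6 = -0.3286
Node n7: branches {R1, R4, R9, C4, R11} → V_7 = 2.875
Source currents: i(L1)=0.002808, i(L2)=0.4307, i(V1)=-2.595, i(V2)=-0.5412

3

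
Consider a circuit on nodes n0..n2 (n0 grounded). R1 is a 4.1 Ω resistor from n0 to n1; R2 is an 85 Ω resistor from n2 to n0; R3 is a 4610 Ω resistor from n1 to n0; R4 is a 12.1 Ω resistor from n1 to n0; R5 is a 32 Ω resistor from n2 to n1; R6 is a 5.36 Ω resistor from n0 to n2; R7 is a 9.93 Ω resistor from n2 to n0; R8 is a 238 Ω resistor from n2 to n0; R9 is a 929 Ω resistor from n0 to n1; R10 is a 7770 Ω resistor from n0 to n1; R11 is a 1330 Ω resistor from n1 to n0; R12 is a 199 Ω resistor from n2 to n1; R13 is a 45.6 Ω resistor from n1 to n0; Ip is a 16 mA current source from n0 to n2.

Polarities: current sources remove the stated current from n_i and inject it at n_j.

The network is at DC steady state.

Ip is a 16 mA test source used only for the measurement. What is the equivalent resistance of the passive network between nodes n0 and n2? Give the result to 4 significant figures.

R_eq = 2.975 Ω

MNA unknowns: 2 node voltages V₁..V_2
R1: Y=0.2439 on G[0,1]
R2: Y=0.01176 on G[2,0]
R3: Y=0.0002169 on G[1,0]
R4: Y=0.08264 on G[1,0]
R5: Y=0.03125 on G[2,1]
R6: Y=0.1866 on G[0,2]
R7: Y=0.1007 on G[2,0]
R8: Y=0.004202 on G[2,0]
R9: Y=0.001076 on G[0,1]
R10: Y=0.0001287 on G[0,1]
R11: Y=0.0007519 on G[1,0]
R12: Y=0.005025 on G[2,1]
R13: Y=0.02193 on G[1,0]
Ip: z[0]−=0.016, z[2]+=0.016
solve → V1=0.004463, V2=0.04760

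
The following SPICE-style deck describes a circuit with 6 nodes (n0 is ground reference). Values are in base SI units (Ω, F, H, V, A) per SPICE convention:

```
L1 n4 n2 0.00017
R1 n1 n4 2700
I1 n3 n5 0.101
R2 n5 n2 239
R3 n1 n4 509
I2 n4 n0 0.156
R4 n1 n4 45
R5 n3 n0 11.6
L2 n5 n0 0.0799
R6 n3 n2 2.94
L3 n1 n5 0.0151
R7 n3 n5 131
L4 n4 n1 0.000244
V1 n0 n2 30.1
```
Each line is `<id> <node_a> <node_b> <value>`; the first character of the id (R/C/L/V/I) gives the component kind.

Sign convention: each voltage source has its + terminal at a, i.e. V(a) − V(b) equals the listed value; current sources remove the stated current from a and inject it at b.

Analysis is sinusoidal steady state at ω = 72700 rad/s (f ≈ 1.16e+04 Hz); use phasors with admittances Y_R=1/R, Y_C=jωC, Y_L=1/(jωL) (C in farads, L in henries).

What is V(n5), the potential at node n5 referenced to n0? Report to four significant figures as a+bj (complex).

Apply KCL at each of the 5 non-ground nodes and solve the resulting linear system.
Node n1: branches {R1, R3, R4, L3, L4} → V_1 = -29.79-1.934j
Node n2: branches {L1, R2, R6, V1} → V_2 = -30.10+0.000j
Node n3: branches {I1, R5, R6, R7} → V_3 = -24.14+0.01165j
Node n4: branches {L1, R1, R3, I2, R4, L4} → V_4 = -29.97-1.899j
Node n5: branches {I1, R2, L2, L3, R7} → V_5 = -17.91+0.6621j
Source currents: i(V1)=-1.925+0.004088j

-17.91+0.6621j V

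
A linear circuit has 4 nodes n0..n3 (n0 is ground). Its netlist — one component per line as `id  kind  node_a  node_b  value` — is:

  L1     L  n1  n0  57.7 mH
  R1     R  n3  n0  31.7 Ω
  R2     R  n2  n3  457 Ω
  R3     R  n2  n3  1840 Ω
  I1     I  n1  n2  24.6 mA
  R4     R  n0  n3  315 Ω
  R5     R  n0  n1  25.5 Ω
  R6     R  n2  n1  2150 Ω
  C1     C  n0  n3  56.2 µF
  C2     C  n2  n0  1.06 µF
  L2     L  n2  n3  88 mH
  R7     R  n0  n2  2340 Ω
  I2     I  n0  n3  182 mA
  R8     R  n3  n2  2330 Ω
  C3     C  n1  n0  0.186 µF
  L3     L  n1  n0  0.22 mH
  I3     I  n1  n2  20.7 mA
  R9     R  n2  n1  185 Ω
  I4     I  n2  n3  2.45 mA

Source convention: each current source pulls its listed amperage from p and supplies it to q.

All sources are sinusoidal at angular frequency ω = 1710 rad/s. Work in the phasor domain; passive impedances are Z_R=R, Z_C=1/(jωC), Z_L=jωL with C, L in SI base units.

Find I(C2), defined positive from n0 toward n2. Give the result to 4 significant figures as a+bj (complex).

Apply KCL at each of the 3 non-ground nodes and solve the resulting linear system.
Node n1: branches {L1, I1, R5, R6, C3, L3, I3, R9} → V_1 = -0.001272-0.01012j
Node n2: branches {R2, R3, I1, R6, C2, L2, R7, R8, I3, R9, I4} → V_2 = 3.109+0.5003j
Node n3: branches {R1, R2, R3, R4, C1, L2, I2, R8, I4} → V_3 = 0.6123-1.950j

0.0009069-0.005635j A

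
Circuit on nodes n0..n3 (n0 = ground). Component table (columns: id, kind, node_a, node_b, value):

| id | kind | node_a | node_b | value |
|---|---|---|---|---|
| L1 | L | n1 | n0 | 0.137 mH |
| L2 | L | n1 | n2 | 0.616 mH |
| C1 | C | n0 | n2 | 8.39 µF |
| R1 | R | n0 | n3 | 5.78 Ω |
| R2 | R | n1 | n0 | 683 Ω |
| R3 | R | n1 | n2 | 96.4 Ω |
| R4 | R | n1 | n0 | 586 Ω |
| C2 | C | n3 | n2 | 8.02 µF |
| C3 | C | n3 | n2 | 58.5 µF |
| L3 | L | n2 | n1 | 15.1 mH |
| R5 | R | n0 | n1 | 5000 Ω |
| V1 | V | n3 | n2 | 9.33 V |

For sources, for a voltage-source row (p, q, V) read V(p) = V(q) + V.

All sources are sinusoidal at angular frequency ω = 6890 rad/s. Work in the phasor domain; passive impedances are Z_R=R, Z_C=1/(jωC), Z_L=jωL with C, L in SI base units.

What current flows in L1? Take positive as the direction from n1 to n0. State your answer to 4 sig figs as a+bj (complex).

Apply KCL at each of the 3 non-ground nodes and solve the resulting linear system.
Node n1: branches {L1, L2, R2, R3, R4, L3, R5} → V_1 = -1.017-0.8524j
Node n2: branches {L2, C1, R3, C2, C3, L3, V1} → V_2 = -5.547-4.357j
Node n3: branches {R1, C2, C3, V1} → V_3 = 3.783-4.357j
Source currents: i(V1)=-0.6546-3.522j

-0.9030+1.077j A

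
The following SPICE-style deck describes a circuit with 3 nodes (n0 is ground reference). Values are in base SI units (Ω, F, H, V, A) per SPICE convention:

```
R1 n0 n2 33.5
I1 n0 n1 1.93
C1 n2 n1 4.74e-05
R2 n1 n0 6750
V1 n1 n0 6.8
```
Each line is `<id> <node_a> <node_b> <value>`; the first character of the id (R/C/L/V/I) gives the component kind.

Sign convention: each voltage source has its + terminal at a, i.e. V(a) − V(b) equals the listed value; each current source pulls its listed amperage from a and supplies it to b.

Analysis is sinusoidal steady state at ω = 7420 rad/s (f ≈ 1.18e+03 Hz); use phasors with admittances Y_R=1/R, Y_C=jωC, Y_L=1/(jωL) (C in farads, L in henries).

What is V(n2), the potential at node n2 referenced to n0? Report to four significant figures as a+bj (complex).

Element admittances at ω=7420 rad/s:
  Y(R1) = 0.02985+0.000j S between n0,n2
  I1: injects 1.93 A into n1 (from n0)
  Y(C1) = 0.000+0.3517j S between n2,n1
  Y(R2) = 0.0001481+0.000j S between n1,n0
  V1: constraint V(n1)−V(n0) = 6.8
Assemble and solve the 3×3 MNA system:
  V(n1)=6.800+0.000j  V(n2)=6.751+0.5730j
  i(V1)=1.727-0.01710j

6.751+0.5730j V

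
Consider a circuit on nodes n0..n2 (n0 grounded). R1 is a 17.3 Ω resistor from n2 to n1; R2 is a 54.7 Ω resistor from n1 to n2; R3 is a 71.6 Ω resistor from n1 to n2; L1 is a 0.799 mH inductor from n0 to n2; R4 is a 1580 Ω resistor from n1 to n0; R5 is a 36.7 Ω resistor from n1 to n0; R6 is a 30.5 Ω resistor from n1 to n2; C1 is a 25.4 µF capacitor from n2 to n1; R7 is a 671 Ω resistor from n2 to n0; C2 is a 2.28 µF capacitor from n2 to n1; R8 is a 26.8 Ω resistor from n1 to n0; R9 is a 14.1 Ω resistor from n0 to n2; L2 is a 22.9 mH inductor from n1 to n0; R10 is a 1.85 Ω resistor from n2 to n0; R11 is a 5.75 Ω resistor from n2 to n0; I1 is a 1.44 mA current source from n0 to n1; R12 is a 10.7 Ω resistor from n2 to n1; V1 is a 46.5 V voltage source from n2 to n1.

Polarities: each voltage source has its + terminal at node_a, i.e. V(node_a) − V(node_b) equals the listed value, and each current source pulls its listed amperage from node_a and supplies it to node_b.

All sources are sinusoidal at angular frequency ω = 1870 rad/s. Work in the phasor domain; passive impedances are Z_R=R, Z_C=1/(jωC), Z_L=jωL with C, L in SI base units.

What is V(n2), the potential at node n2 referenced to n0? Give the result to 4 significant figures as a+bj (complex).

2.767+0.9749j V

Element admittances at ω=1870 rad/s:
  Y(R1) = 0.05780+0.000j S between n2,n1
  Y(R2) = 0.01828+0.000j S between n1,n2
  Y(R3) = 0.01397+0.000j S between n1,n2
  Y(L1) = 0.000-0.6693j S between n0,n2
  Y(R4) = 0.0006329+0.000j S between n1,n0
  Y(R5) = 0.02725+0.000j S between n1,n0
  Y(R6) = 0.03279+0.000j S between n1,n2
  Y(C1) = 0.000+0.04750j S between n2,n1
  Y(R7) = 0.001490+0.000j S between n2,n0
  Y(C2) = 0.000+0.004264j S between n2,n1
  Y(R8) = 0.03731+0.000j S between n1,n0
  Y(R9) = 0.07092+0.000j S between n0,n2
  Y(L2) = 0.000-0.02335j S between n1,n0
  Y(R10) = 0.5405+0.000j S between n2,n0
  Y(R11) = 0.1739+0.000j S between n2,n0
  I1: injects 0.00144 A into n1 (from n0)
  Y(R12) = 0.09346+0.000j S between n2,n1
  V1: constraint V(n2)−V(n1) = 46.5
Assemble and solve the 3×3 MNA system:
  V(n1)=-43.73+0.9749j  V(n2)=2.767+0.9749j
  i(V1)=-12.89-1.322j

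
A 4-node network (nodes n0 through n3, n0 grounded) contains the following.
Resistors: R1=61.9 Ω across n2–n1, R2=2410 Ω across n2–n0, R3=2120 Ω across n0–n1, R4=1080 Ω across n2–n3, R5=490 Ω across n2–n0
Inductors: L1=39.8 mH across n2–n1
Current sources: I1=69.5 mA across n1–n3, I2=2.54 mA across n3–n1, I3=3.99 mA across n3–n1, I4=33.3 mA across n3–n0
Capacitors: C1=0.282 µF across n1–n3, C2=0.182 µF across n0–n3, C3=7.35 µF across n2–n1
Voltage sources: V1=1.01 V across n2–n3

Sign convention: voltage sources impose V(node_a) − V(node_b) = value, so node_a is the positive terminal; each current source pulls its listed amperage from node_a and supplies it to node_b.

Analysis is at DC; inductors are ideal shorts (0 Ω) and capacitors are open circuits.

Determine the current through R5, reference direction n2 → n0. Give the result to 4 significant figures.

Element admittances at DC:
  Y(R1) = 0.01616 S between n2,n1
  Y(R2) = 0.0004149 S between n2,n0
  L1: short n2↔n1 (DC inductor)
  I1: injects 0.0695 A into n3 (from n1)
  Y(R3) = 0.0004717 S between n0,n1
  Y(C1) = 0.000 S between n1,n3
  I2: injects 0.00254 A into n1 (from n3)
  Y(R4) = 0.0009259 S between n2,n3
  I3: injects 0.00399 A into n1 (from n3)
  I4: injects 0.0333 A into n0 (from n3)
  Y(C2) = 0.000 S between n0,n3
  Y(C3) = 0.000 S between n2,n1
  Y(R5) = 0.002041 S between n2,n0
  V1: constraint V(n2)−V(n3) = 1.01
Assemble and solve the 5×5 MNA system:
  V(n1)=-11.38  V(n2)=-11.38  V(n3)=-12.39
  i(L1)=0.05760  i(V1)=-0.03061

-0.02321 A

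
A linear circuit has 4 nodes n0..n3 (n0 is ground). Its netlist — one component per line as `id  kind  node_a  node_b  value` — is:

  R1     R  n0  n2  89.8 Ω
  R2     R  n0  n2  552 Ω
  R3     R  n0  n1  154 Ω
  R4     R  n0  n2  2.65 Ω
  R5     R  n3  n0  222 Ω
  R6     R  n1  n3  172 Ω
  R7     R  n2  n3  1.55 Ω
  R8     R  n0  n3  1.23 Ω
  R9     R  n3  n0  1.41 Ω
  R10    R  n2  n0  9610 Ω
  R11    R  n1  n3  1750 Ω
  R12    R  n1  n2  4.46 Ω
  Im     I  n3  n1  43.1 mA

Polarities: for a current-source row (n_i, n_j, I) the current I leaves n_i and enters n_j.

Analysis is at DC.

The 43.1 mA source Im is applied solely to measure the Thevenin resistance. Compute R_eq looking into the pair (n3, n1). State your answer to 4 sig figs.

Apply KCL at each of the 3 non-ground nodes and solve the resulting linear system.
Node n1: branches {R3, R6, R11, R12, Im} → V_1 = 0.2128
Node n2: branches {R1, R2, R4, R7, R10, R12} → V_2 = 0.03308
Node n3: branches {R5, R6, R7, R8, R9, R11, Im} → V_3 = -0.009364

R_eq = 5.155 Ω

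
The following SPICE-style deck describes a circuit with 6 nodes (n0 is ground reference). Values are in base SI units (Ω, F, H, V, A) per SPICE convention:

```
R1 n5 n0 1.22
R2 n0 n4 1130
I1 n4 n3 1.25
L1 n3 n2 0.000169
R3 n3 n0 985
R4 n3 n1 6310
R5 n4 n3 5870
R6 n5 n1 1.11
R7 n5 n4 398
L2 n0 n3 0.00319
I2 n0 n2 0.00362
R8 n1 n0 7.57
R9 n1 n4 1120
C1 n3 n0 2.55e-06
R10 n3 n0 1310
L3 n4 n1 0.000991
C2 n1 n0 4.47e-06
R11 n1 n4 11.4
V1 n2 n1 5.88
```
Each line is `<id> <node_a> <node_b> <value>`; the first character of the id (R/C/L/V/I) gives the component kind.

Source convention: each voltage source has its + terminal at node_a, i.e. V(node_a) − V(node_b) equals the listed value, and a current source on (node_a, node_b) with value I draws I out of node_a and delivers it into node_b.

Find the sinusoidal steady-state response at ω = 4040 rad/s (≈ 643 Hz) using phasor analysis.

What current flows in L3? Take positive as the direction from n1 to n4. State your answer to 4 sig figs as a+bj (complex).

Apply KCL at each of the 5 non-ground nodes and solve the resulting linear system.
Node n1: branches {R4, R6, R8, R9, L3, C2, R11, V1} → V_1 = -0.1567+0.6713j
Node n2: branches {L1, I2, V1} → V_2 = 5.723+0.6713j
Node n3: branches {I1, L1, R3, R4, R5, L2, C1, R10} → V_3 = 5.474+1.450j
Node n4: branches {R2, I1, R5, R7, R9, L3, R11} → V_4 = -1.776-3.730j
Node n5: branches {R1, R6, R7} → V_5 = -0.08454+0.3456j
Source currents: i(V1)=1.144+0.3648j

1.099-0.4045j A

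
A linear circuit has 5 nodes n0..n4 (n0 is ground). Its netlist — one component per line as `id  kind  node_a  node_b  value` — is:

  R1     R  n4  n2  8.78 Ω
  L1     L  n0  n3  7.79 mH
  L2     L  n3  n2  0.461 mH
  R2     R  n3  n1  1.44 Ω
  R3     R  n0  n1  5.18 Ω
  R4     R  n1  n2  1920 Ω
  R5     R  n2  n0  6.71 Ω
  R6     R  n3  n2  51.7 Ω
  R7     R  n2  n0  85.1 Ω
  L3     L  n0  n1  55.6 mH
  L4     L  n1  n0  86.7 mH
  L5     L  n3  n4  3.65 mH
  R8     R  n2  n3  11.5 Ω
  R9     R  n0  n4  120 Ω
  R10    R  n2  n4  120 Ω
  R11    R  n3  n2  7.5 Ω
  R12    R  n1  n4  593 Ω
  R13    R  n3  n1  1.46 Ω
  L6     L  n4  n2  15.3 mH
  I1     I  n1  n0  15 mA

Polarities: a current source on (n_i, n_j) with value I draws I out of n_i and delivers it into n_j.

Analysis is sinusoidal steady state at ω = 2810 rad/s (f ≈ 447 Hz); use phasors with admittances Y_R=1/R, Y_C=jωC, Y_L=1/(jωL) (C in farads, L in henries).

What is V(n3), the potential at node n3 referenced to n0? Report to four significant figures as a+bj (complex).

MNA unknowns: 4 node voltages V₁..V_4
R1: Y=0.1139+0.000j on G[4,2]
L1: Y=0.000-0.04568j on G[0,3]
L2: Y=0.000-0.7720j on G[3,2]
R2: Y=0.6944+0.000j on G[3,1]
R3: Y=0.1931+0.000j on G[0,1]
R4: Y=0.0005208+0.000j on G[1,2]
R5: Y=0.1490+0.000j on G[2,0]
R6: Y=0.01934+0.000j on G[3,2]
R7: Y=0.01175+0.000j on G[2,0]
L3: Y=0.000-0.006401j on G[0,1]
L4: Y=0.000-0.004105j on G[1,0]
L5: Y=0.000-0.09750j on G[3,4]
R8: Y=0.08696+0.000j on G[2,3]
R9: Y=0.008333+0.000j on G[0,4]
R10: Y=0.008333+0.000j on G[2,4]
R11: Y=0.1333+0.000j on G[3,2]
R12: Y=0.001686+0.000j on G[1,4]
R13: Y=0.6849+0.000j on G[3,1]
L6: Y=0.000-0.02326j on G[4,2]
I1: z[1]−=0.015, z[0]+=0.015
solve → V1=-0.04286-0.008761j, V2=-0.03651-0.002907j, V3=-0.03806-0.009670j, V4=-0.03864-0.003604j

-0.03806-0.009670j V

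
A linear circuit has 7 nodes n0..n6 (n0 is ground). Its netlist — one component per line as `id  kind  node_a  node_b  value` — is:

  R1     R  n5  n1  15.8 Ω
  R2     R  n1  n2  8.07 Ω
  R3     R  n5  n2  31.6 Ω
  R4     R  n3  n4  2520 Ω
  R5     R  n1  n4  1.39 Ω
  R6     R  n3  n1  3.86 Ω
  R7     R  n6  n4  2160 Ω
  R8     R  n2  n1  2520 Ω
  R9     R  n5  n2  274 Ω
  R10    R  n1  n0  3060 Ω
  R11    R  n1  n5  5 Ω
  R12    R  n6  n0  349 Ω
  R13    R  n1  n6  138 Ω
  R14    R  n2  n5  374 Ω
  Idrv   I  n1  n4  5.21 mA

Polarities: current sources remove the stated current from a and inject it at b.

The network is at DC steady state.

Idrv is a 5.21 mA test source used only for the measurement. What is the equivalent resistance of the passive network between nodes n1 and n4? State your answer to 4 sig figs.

Apply KCL at each of the 6 non-ground nodes and solve the resulting linear system.
Node n1: branches {R1, R2, R5, R6, R8, R10, R11, R13, Idrv} → V_1 = -0.0003756
Node n2: branches {R2, R3, R8, R9, R14} → V_2 = -0.0003756
Node n3: branches {R4, R6} → V_3 = -0.0003646
Node n4: branches {R4, R5, R7, Idrv} → V_4 = 0.006858
Node n5: branches {R1, R3, R9, R11, R14} → V_5 = -0.0003756
Node n6: branches {R7, R12, R13} → V_6 = 4.284e-05

R_eq = 1.388 Ω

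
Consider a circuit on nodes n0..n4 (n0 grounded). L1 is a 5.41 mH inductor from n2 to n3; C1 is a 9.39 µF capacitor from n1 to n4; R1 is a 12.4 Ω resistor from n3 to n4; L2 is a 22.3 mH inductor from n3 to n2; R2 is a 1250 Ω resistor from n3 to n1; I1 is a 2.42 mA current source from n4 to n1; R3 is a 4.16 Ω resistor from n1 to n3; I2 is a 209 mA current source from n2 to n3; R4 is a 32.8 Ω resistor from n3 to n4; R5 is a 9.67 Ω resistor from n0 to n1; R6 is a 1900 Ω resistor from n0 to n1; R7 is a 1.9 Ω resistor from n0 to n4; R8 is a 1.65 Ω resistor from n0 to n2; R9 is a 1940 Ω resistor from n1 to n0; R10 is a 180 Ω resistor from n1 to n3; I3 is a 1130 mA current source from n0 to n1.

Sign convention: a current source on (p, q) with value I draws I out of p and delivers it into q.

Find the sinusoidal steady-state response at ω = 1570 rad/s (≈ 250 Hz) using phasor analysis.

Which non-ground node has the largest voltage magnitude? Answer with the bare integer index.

Element admittances at ω=1570 rad/s:
  Y(L1) = 0.000-0.1177j S between n2,n3
  Y(C1) = 0.000+0.01474j S between n1,n4
  Y(R1) = 0.08065+0.000j S between n3,n4
  Y(L2) = 0.000-0.02856j S between n3,n2
  Y(R2) = 0.0008000+0.000j S between n3,n1
  I1: injects 0.00242 A into n1 (from n4)
  Y(R3) = 0.2404+0.000j S between n1,n3
  I2: injects 0.209 A into n3 (from n2)
  Y(R4) = 0.03049+0.000j S between n3,n4
  Y(R5) = 0.1034+0.000j S between n0,n1
  Y(R6) = 0.0005263+0.000j S between n0,n1
  Y(R7) = 0.5263+0.000j S between n0,n4
  Y(R8) = 0.6061+0.000j S between n0,n2
  Y(R9) = 0.0005155+0.000j S between n1,n0
  Y(R10) = 0.005556+0.000j S between n1,n3
  I3: injects 1.13 A into n1 (from n0)
Assemble and solve the 4×4 MNA system:
  V(n1)=5.633+1.466j  V(n2)=0.4050-0.7164j  V(n3)=3.373+2.390j  V(n4)=0.5627+0.5339j

1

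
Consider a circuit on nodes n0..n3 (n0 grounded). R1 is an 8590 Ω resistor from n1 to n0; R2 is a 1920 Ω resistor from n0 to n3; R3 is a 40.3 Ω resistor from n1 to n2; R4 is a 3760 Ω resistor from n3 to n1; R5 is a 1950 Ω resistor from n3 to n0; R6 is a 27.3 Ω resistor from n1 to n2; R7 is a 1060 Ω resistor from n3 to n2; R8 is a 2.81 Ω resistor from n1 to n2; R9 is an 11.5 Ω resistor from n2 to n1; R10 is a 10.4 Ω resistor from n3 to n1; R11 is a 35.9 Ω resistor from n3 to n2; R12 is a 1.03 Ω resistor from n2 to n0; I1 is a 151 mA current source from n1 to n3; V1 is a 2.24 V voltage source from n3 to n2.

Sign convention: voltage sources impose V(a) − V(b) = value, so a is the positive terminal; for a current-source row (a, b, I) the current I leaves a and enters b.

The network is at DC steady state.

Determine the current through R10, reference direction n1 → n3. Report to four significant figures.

Apply KCL at each of the 3 non-ground nodes and solve the resulting linear system.
Node n1: branches {R1, R3, R4, R6, R8, R9, R10, I1} → V_1 = 0.1058
Node n2: branches {R3, R6, R7, R8, R9, R11, R12, V1} → V_2 = -0.002395
Node n3: branches {R2, R4, R5, R7, R10, R11, I1, V1} → V_3 = 2.238
Source currents: i(V1)=-0.1214

-0.2050 A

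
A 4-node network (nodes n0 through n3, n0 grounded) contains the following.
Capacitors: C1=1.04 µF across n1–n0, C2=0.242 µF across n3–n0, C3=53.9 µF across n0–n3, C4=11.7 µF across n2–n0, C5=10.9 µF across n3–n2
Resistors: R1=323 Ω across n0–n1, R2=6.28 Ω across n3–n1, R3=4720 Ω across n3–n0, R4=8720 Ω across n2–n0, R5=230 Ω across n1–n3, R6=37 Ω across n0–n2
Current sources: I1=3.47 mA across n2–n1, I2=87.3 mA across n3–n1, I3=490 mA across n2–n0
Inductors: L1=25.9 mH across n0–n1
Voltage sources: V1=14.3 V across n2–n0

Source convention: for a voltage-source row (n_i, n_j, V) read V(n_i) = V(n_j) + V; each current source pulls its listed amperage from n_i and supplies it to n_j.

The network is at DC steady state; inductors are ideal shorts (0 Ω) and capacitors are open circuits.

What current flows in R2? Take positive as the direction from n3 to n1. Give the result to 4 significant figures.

-0.08487 A

Element admittances at DC:
  Y(C1) = 0.000 S between n1,n0
  Y(R1) = 0.003096 S between n0,n1
  Y(R2) = 0.1592 S between n3,n1
  I1: injects 0.00347 A into n1 (from n2)
  I2: injects 0.0873 A into n1 (from n3)
  Y(C2) = 0.000 S between n3,n0
  Y(C3) = 0.000 S between n0,n3
  Y(R3) = 0.0002119 S between n3,n0
  Y(R4) = 0.0001147 S between n2,n0
  I3: injects 0.49 A into n0 (from n2)
  Y(R5) = 0.004348 S between n1,n3
  Y(C4) = 0.000 S between n2,n0
  Y(R6) = 0.02703 S between n0,n2
  L1: short n0↔n1 (DC inductor)
  Y(C5) = 0.000 S between n3,n2
  V1: constraint V(n2)−V(n0) = 14.3
Assemble and solve the 5×5 MNA system:
  V(n1)=0.000  V(n2)=14.30  V(n3)=-0.5330
  i(L1)=-0.003583  i(V1)=-0.8816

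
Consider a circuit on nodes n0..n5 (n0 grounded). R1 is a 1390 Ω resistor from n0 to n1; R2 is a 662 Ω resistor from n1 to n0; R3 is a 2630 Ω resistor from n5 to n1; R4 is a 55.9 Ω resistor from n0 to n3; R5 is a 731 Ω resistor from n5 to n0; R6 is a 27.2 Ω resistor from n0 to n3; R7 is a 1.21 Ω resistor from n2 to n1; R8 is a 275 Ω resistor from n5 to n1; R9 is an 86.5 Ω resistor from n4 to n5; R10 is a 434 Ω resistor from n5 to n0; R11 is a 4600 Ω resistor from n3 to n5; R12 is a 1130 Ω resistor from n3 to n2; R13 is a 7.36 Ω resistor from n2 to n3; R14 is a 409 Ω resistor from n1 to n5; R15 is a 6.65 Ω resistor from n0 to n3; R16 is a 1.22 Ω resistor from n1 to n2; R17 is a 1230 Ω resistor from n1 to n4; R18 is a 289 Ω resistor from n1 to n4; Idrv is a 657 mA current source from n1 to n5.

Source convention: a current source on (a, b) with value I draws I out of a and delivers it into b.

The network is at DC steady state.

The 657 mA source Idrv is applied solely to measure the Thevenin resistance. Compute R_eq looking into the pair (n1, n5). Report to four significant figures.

R_eq = 75.20 Ω

MNA unknowns: 5 node voltages V₁..V_5
R1: Y=0.0007194 on G[0,1]
R2: Y=0.001511 on G[1,0]
R3: Y=0.0003802 on G[5,1]
R4: Y=0.01789 on G[0,3]
R5: Y=0.001368 on G[5,0]
R6: Y=0.03676 on G[0,3]
R7: Y=0.8264 on G[2,1]
R8: Y=0.003636 on G[5,1]
R9: Y=0.01156 on G[4,5]
R10: Y=0.002304 on G[5,0]
R11: Y=0.0002174 on G[3,5]
R12: Y=0.0008850 on G[3,2]
R13: Y=0.1359 on G[2,3]
R14: Y=0.002445 on G[1,5]
R15: Y=0.1504 on G[0,3]
R16: Y=0.8197 on G[1,2]
R17: Y=0.0008130 on G[1,4]
R18: Y=0.003460 on G[1,4]
Idrv: z[1]−=0.657, z[5]+=0.657
solve → V1=-2.235, V2=-2.127, V3=-0.8205, V4=33.84, V5=47.17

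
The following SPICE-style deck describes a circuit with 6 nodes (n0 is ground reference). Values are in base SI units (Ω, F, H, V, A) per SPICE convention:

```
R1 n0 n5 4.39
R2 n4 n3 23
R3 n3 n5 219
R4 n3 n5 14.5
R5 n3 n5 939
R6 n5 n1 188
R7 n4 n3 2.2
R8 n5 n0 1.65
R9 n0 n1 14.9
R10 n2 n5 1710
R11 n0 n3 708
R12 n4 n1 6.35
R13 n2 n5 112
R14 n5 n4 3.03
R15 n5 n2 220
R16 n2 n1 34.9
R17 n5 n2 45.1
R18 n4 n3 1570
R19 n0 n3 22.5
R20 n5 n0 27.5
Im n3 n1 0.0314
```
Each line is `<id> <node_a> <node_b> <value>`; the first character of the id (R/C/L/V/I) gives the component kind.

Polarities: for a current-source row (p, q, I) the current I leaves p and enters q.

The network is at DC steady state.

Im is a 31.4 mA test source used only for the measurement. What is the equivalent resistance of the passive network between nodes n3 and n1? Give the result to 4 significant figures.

Element admittances at DC:
  Y(R1) = 0.2278 S between n0,n5
  Y(R2) = 0.04348 S between n4,n3
  Y(R3) = 0.004566 S between n3,n5
  Y(R4) = 0.06897 S between n3,n5
  Y(R5) = 0.001065 S between n3,n5
  Y(R6) = 0.005319 S between n5,n1
  Y(R7) = 0.4545 S between n4,n3
  Y(R8) = 0.6061 S between n5,n0
  Y(R9) = 0.06711 S between n0,n1
  Y(R10) = 0.0005848 S between n2,n5
  Y(R11) = 0.001412 S between n0,n3
  Y(R12) = 0.1575 S between n4,n1
  Y(R13) = 0.008929 S between n2,n5
  Y(R14) = 0.3300 S between n5,n4
  Y(R15) = 0.004545 S between n5,n2
  Y(R16) = 0.02865 S between n2,n1
  Y(R17) = 0.02217 S between n5,n2
  Y(R18) = 0.0006369 S between n4,n3
  Y(R19) = 0.04444 S between n0,n3
  Y(R20) = 0.03636 S between n5,n0
  Im: injects 0.0314 A into n1 (from n3)
Assemble and solve the 5×5 MNA system:
  V(n1)=0.1173  V(n2)=0.04863  V(n3)=-0.06385  V(n4)=-0.01546  V(n5)=-0.005681

R_eq = 5.769 Ω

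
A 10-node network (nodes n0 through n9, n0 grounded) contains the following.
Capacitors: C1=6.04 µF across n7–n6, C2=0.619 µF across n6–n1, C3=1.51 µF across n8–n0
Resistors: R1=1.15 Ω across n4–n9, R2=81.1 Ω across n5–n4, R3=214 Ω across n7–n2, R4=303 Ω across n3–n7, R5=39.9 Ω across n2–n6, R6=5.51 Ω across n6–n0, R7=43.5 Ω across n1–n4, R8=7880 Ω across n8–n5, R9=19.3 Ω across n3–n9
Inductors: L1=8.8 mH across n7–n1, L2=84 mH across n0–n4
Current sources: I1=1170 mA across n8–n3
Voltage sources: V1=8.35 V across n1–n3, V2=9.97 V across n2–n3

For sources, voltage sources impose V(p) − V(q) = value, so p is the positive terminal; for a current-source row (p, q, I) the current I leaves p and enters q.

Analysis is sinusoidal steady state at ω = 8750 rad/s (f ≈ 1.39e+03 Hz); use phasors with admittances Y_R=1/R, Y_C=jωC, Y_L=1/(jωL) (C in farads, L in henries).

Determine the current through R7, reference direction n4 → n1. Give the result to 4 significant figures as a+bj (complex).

-0.1356+0.01544j A

MNA unknowns: 9 node voltages V₁..V_9 plus 2 source currents (V1, V2)
C1: Y=0.000+0.05285j on G[7,6]
R1: Y=0.8696+0.000j on G[4,9]
R2: Y=0.01233+0.000j on G[5,4]
L1: Y=0.000-0.01299j on G[7,1]
R3: Y=0.004673+0.000j on G[7,2]
I1: z[8]−=1.17, z[3]+=1.17
R4: Y=0.003300+0.000j on G[3,7]
R5: Y=0.02506+0.000j on G[2,6]
R6: Y=0.1815+0.000j on G[6,0]
R7: Y=0.02299+0.000j on G[1,4]
C2: Y=0.000+0.005416j on G[6,1]
R8: Y=0.0001269+0.000j on G[8,5]
L2: Y=0.000-0.001361j on G[0,4]
R9: Y=0.05181+0.000j on G[3,9]
C3: Y=0.000+0.01321j on G[8,0]
V1: row V1−V3=8.35, i_V1 at 1,3
V2: row V2−V3=9.97, i_V2 at 2,3
solve → V1=34.05+8.193j, V2=35.67+8.193j, V3=25.70+8.193j, V4=28.15+8.865j, V5=27.85+9.674j, V6=6.360+0.2660j, V7=0.6770-8.490j, V8=-0.7550+88.28j, V9=28.01+8.827j
aux → i_V1=-0.3093+0.2989j, i_V2=-0.8980-0.2766j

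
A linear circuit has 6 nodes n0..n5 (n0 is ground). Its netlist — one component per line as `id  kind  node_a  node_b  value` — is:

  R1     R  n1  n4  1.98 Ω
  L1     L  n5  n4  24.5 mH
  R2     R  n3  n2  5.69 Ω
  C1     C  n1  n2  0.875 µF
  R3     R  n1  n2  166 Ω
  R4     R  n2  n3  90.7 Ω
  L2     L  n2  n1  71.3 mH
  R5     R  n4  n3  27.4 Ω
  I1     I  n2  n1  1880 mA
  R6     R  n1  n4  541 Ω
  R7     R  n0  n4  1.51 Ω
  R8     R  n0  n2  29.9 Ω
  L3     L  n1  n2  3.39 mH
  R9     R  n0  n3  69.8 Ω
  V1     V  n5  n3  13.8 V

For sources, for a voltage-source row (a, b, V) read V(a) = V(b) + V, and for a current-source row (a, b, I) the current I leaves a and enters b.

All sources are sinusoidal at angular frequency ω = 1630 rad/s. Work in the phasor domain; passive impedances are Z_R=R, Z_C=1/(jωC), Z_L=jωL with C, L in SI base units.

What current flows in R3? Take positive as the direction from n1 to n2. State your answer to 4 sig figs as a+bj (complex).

0.02419+0.04916j A

Apply KCL at each of the 5 non-ground nodes and solve the resulting linear system.
Node n1: branches {R1, C1, R3, L2, I1, R6, L3} → V_1 = 0.8365+1.795j
Node n2: branches {R2, C1, R3, R4, L2, I1, R8, L3} → V_2 = -3.179-6.365j
Node n3: branches {R2, R4, R5, R9, V1} → V_3 = -2.033-3.723j
Node n4: branches {R1, L1, R5, R6, R7} → V_4 = 0.2045+0.4020j
Node n5: branches {L1, V1} → V_5 = 11.77-3.723j
Source currents: i(V1)=0.1033+0.2895j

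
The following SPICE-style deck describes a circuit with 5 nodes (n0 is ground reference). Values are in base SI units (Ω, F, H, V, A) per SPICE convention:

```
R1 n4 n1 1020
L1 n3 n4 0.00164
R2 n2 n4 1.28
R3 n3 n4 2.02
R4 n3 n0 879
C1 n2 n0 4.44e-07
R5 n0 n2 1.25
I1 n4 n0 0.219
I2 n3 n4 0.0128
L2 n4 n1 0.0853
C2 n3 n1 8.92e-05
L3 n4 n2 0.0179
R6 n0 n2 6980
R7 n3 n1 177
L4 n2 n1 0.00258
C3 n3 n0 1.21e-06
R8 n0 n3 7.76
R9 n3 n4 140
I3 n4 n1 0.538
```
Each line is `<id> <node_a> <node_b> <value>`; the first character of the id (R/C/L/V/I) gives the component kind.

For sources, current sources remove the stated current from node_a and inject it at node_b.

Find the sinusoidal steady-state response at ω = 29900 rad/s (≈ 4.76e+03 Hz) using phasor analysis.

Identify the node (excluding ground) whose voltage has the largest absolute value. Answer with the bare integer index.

MNA unknowns: 4 node voltages V₁..V_4
R1: Y=0.0009804+0.000j on G[4,1]
L1: Y=0.000-0.02039j on G[3,4]
R2: Y=0.7812+0.000j on G[2,4]
R3: Y=0.4950+0.000j on G[3,4]
R4: Y=0.001138+0.000j on G[3,0]
C1: Y=0.000+0.01328j on G[2,0]
R5: Y=0.8000+0.000j on G[0,2]
I1: z[4]−=0.219, z[0]+=0.219
I2: z[3]−=0.0128, z[4]+=0.0128
L2: Y=0.000-0.0003921j on G[4,1]
C2: Y=0.000+2.667j on G[3,1]
L3: Y=0.000-0.001868j on G[4,2]
R6: Y=0.0001433+0.000j on G[0,2]
R7: Y=0.005650+0.000j on G[3,1]
L4: Y=0.000-0.01296j on G[2,1]
C3: Y=0.000+0.03618j on G[3,0]
R8: Y=0.1289+0.000j on G[0,3]
R9: Y=0.007143+0.000j on G[3,4]
I3: z[4]−=0.538, z[1]+=0.538
solve → V1=0.3176-0.1891j, V2=-0.3243-0.01094j, V3=0.3138+0.01313j, V4=-0.6532-0.01780j

4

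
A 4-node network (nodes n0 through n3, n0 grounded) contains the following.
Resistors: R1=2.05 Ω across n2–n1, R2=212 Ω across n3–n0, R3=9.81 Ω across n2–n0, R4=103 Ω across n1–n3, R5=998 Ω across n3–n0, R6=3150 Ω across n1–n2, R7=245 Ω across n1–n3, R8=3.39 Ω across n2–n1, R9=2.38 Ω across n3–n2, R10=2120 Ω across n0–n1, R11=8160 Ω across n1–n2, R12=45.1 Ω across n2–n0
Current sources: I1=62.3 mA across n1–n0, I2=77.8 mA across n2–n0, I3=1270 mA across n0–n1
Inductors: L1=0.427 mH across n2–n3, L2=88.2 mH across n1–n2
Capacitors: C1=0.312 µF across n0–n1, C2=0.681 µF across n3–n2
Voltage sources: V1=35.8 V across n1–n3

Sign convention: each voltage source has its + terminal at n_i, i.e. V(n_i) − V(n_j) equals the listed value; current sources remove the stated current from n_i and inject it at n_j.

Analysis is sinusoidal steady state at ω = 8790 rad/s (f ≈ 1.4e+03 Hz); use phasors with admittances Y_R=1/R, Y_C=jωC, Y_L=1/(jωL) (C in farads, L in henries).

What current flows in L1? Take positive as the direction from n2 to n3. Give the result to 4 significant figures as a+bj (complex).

1.229-5.664j A

Apply KCL at each of the 3 non-ground nodes and solve the resulting linear system.
Node n1: branches {R1, R4, I1, R6, R7, C1, L2, R8, R10, R11, I3, V1} → V_1 = 23.99-4.900j
Node n2: branches {R1, R3, L1, R6, L2, R8, R9, I2, R11, C2, R12} → V_2 = 9.449-0.2857j
Node n3: branches {R2, R4, R5, L1, R7, R9, C2, V1} → V_3 = -11.81-4.900j
Source currents: i(V1)=-10.69+3.570j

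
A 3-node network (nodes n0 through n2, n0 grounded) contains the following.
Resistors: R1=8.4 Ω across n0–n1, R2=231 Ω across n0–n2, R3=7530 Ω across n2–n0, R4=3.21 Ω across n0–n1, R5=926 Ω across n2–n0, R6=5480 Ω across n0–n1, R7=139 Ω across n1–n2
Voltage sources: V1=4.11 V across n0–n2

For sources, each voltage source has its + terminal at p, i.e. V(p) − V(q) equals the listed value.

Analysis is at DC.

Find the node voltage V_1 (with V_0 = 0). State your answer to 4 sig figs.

-0.06752 V

Element admittances at DC:
  Y(R1) = 0.1190 S between n0,n1
  Y(R2) = 0.004329 S between n0,n2
  Y(R3) = 0.0001328 S between n2,n0
  Y(R4) = 0.3115 S between n0,n1
  Y(R5) = 0.001080 S between n2,n0
  Y(R6) = 0.0001825 S between n0,n1
  Y(R7) = 0.007194 S between n1,n2
  V1: constraint V(n0)−V(n2) = 4.11
Assemble and solve the 3×3 MNA system:
  V(n1)=-0.06752  V(n2)=-4.110
  i(V1)=-0.05186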